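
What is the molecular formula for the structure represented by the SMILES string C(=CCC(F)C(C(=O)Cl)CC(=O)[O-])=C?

Heavy atoms from the SMILES: 9 C, 1 Cl, 1 F, 3 O.
Implicit hydrogens by atom environment:
  3 × C: 2 H each → 6
  3 × C: 1 H each → 3
  3 × C: no H
  2 × O: no H
  1 × Cl: no H
  1 × F: no H
  1 × O (charge -1): no H
  Total hydrogens = 9.
Net charge -1.
Molecular formula: C9H9ClFO3-

C9H9ClFO3-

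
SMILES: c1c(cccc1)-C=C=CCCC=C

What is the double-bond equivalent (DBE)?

7

Molecular formula from the SMILES: C13H14.
DoU = (2C + 2 + N − H − X)/2 = (2·13 + 2 + 0 − 14 − 0)/2 = 14/2 = 7.
(Structurally: 1 ring(s) + 6 π bond(s) = 7.)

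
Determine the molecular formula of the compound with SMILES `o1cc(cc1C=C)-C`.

C7H8O

Heavy atoms from the SMILES: 7 C, 1 O.
Implicit hydrogens by atom environment:
  2 × C (aromatic): 1 H each → 2
  2 × C (aromatic): no H
  1 × C: 3 H
  1 × C: 2 H
  1 × C: 1 H
  1 × O (aromatic): no H
  Total hydrogens = 8.
Molecular formula: C7H8O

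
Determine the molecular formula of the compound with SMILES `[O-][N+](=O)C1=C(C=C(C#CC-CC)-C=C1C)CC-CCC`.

C17H23NO2

Heavy atoms from the SMILES: 17 C, 1 N, 2 O.
Implicit hydrogens by atom environment:
  6 × C: 2 H each → 12
  4 × C (aromatic): no H
  3 × C: 3 H each → 9
  2 × C (aromatic): 1 H each → 2
  2 × C: no H
  1 × N (charge +1): no H
  1 × O: no H
  1 × O (charge -1): no H
  Total hydrogens = 23.
Molecular formula: C17H23NO2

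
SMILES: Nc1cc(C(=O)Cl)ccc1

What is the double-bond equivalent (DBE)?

5

Molecular formula from the SMILES: C7H6ClNO.
DoU = (2C + 2 + N − H − X)/2 = (2·7 + 2 + 1 − 6 − 1)/2 = 10/2 = 5.
(Structurally: 1 ring(s) + 4 π bond(s) = 5.)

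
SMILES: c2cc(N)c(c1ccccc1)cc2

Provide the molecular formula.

Heavy atoms from the SMILES: 12 C, 1 N.
Implicit hydrogens by atom environment:
  9 × C (aromatic): 1 H each → 9
  3 × C (aromatic): no H
  1 × N: 2 H
  Total hydrogens = 11.
Molecular formula: C12H11N

C12H11N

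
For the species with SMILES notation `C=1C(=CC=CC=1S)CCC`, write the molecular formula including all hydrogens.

Heavy atoms from the SMILES: 9 C, 1 S.
Implicit hydrogens by atom environment:
  4 × C (aromatic): 1 H each → 4
  2 × C: 2 H each → 4
  2 × C (aromatic): no H
  1 × C: 3 H
  1 × S: 1 H
  Total hydrogens = 12.
Molecular formula: C9H12S

C9H12S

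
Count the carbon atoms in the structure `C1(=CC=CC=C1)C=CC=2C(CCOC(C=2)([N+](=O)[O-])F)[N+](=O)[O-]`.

14

The symbol for carbon appears 14 times in the SMILES.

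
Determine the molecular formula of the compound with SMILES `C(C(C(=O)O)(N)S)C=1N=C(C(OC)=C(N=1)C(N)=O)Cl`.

Heavy atoms from the SMILES: 9 C, 1 Cl, 4 N, 4 O, 1 S.
Implicit hydrogens by atom environment:
  4 × C (aromatic): no H
  3 × C: no H
  3 × O: no H
  2 × N: 2 H each → 4
  2 × N (aromatic): no H
  1 × C: 3 H
  1 × C: 2 H
  1 × Cl: no H
  1 × O: 1 H
  1 × S: 1 H
  Total hydrogens = 11.
Molecular formula: C9H11ClN4O4S

C9H11ClN4O4S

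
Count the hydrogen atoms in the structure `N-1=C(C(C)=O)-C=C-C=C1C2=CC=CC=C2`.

Hydrogens are implicit in SMILES; fill each atom to its normal valence:
  8 × C (aromatic): 1 H each → 8
  3 × C (aromatic): no H
  1 × C: 3 H
  1 × C: no H
  1 × N (aromatic): no H
  1 × O: no H
  Total hydrogens = 11.

11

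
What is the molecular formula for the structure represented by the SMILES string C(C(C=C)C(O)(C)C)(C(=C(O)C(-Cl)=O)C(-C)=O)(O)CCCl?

C14H20Cl2O5

Heavy atoms from the SMILES: 14 C, 2 Cl, 5 O.
Implicit hydrogens by atom environment:
  6 × C: no H
  3 × C: 3 H each → 9
  3 × C: 2 H each → 6
  3 × O: 1 H each → 3
  2 × C: 1 H each → 2
  2 × Cl: no H
  2 × O: no H
  Total hydrogens = 20.
Molecular formula: C14H20Cl2O5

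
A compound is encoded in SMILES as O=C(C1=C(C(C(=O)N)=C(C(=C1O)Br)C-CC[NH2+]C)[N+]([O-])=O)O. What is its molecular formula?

Heavy atoms from the SMILES: 1 Br, 12 C, 3 N, 6 O.
Implicit hydrogens by atom environment:
  6 × C (aromatic): no H
  3 × C: 2 H each → 6
  3 × O: no H
  2 × C: no H
  2 × O: 1 H each → 2
  1 × Br: no H
  1 × C: 3 H
  1 × N: 2 H
  1 × N (charge +1): 2 H
  1 × N (charge +1): no H
  1 × O (charge -1): no H
  Total hydrogens = 15.
Net charge +1.
Molecular formula: C12H15BrN3O6+

C12H15BrN3O6+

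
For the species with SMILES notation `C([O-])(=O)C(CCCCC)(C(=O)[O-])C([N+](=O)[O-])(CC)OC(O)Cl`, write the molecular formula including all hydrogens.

Heavy atoms from the SMILES: 12 C, 1 Cl, 1 N, 8 O.
Implicit hydrogens by atom environment:
  5 × C: 2 H each → 10
  4 × C: no H
  4 × O: no H
  3 × O (charge -1): no H
  2 × C: 3 H each → 6
  1 × C: 1 H
  1 × Cl: no H
  1 × N (charge +1): no H
  1 × O: 1 H
  Total hydrogens = 18.
Net charge -2.
Molecular formula: [C12H18ClNO8]2-

[C12H18ClNO8]2-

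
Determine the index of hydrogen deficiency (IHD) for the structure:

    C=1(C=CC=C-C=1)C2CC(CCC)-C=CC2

6

Molecular formula from the SMILES: C15H20.
DoU = (2C + 2 + N − H − X)/2 = (2·15 + 2 + 0 − 20 − 0)/2 = 12/2 = 6.
(Structurally: 2 ring(s) + 4 π bond(s) = 6.)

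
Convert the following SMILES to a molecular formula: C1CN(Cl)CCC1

C5H10ClN

Heavy atoms from the SMILES: 5 C, 1 Cl, 1 N.
Implicit hydrogens by atom environment:
  5 × C: 2 H each → 10
  1 × Cl: no H
  1 × N: no H
  Total hydrogens = 10.
Molecular formula: C5H10ClN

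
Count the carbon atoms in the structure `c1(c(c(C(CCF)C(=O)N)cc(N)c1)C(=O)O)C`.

The symbol for carbon appears 12 times in the SMILES. Lowercase c denotes aromatic carbon and counts toward C.

12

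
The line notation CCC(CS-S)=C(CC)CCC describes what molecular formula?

C10H20S2

Heavy atoms from the SMILES: 10 C, 2 S.
Implicit hydrogens by atom environment:
  5 × C: 2 H each → 10
  3 × C: 3 H each → 9
  2 × C: no H
  1 × S: 1 H
  1 × S: no H
  Total hydrogens = 20.
Molecular formula: C10H20S2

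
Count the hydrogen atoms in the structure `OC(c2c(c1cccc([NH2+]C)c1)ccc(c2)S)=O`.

Hydrogens are implicit in SMILES; fill each atom to its normal valence:
  7 × C (aromatic): 1 H each → 7
  5 × C (aromatic): no H
  1 × C: 3 H
  1 × C: no H
  1 × N (charge +1): 2 H
  1 × O: 1 H
  1 × O: no H
  1 × S: 1 H
  Total hydrogens = 14.

14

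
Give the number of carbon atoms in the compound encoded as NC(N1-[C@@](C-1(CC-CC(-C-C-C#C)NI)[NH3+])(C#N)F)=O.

The symbol for carbon appears 12 times in the SMILES.

12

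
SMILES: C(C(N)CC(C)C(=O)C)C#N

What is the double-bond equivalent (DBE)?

3

Molecular formula from the SMILES: C8H14N2O.
DoU = (2C + 2 + N − H − X)/2 = (2·8 + 2 + 2 − 14 − 0)/2 = 6/2 = 3.
(Structurally: 0 ring(s) + 3 π bond(s) = 3.)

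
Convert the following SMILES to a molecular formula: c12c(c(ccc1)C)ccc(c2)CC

C13H14

Heavy atoms from the SMILES: 13 C.
Implicit hydrogens by atom environment:
  6 × C (aromatic): 1 H each → 6
  4 × C (aromatic): no H
  2 × C: 3 H each → 6
  1 × C: 2 H
  Total hydrogens = 14.
Molecular formula: C13H14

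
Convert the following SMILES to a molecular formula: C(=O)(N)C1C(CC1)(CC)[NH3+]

Heavy atoms from the SMILES: 7 C, 2 N, 1 O.
Implicit hydrogens by atom environment:
  3 × C: 2 H each → 6
  2 × C: no H
  1 × C: 3 H
  1 × C: 1 H
  1 × N (charge +1): 3 H
  1 × N: 2 H
  1 × O: no H
  Total hydrogens = 15.
Net charge +1.
Molecular formula: C7H15N2O+

C7H15N2O+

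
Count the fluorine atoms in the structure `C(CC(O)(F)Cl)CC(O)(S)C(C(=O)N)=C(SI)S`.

1

The symbol for fluorine appears 1 time in the SMILES.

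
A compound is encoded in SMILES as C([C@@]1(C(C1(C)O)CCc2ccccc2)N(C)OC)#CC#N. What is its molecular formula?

Heavy atoms from the SMILES: 17 C, 2 N, 2 O.
Implicit hydrogens by atom environment:
  5 × C (aromatic): 1 H each → 5
  5 × C: no H
  3 × C: 3 H each → 9
  2 × C: 2 H each → 4
  2 × N: no H
  1 × C: 1 H
  1 × C (aromatic): no H
  1 × O: 1 H
  1 × O: no H
  Total hydrogens = 20.
Molecular formula: C17H20N2O2

C17H20N2O2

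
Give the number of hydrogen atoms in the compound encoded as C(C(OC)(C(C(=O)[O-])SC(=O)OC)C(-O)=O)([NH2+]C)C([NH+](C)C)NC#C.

24

Hydrogens are implicit in SMILES; fill each atom to its normal valence:
  5 × C: 3 H each → 15
  5 × C: no H
  5 × O: no H
  4 × C: 1 H each → 4
  1 × N (charge +1): 2 H
  1 × N (charge +1): 1 H
  1 × N: 1 H
  1 × O: 1 H
  1 × O (charge -1): no H
  1 × S: no H
  Total hydrogens = 24.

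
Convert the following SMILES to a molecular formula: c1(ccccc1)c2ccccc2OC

Heavy atoms from the SMILES: 13 C, 1 O.
Implicit hydrogens by atom environment:
  9 × C (aromatic): 1 H each → 9
  3 × C (aromatic): no H
  1 × C: 3 H
  1 × O: no H
  Total hydrogens = 12.
Molecular formula: C13H12O

C13H12O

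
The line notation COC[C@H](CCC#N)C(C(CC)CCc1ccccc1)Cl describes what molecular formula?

C18H26ClNO

Heavy atoms from the SMILES: 18 C, 1 Cl, 1 N, 1 O.
Implicit hydrogens by atom environment:
  6 × C: 2 H each → 12
  5 × C (aromatic): 1 H each → 5
  3 × C: 1 H each → 3
  2 × C: 3 H each → 6
  1 × C (aromatic): no H
  1 × C: no H
  1 × Cl: no H
  1 × N: no H
  1 × O: no H
  Total hydrogens = 26.
Molecular formula: C18H26ClNO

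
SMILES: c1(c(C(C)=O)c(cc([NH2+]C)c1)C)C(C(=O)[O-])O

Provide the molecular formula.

C12H15NO4

Heavy atoms from the SMILES: 12 C, 1 N, 4 O.
Implicit hydrogens by atom environment:
  4 × C (aromatic): no H
  3 × C: 3 H each → 9
  2 × C (aromatic): 1 H each → 2
  2 × C: no H
  2 × O: no H
  1 × C: 1 H
  1 × N (charge +1): 2 H
  1 × O: 1 H
  1 × O (charge -1): no H
  Total hydrogens = 15.
Molecular formula: C12H15NO4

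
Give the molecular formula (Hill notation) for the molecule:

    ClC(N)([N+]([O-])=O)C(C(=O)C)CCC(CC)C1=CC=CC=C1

Heavy atoms from the SMILES: 15 C, 1 Cl, 2 N, 3 O.
Implicit hydrogens by atom environment:
  5 × C (aromatic): 1 H each → 5
  3 × C: 2 H each → 6
  2 × C: 3 H each → 6
  2 × C: 1 H each → 2
  2 × C: no H
  2 × O: no H
  1 × C (aromatic): no H
  1 × Cl: no H
  1 × N: 2 H
  1 × N (charge +1): no H
  1 × O (charge -1): no H
  Total hydrogens = 21.
Molecular formula: C15H21ClN2O3

C15H21ClN2O3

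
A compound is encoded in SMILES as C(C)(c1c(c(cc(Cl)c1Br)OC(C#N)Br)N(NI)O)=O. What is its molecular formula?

Heavy atoms from the SMILES: 2 Br, 10 C, 1 Cl, 1 I, 3 N, 3 O.
Implicit hydrogens by atom environment:
  5 × C (aromatic): no H
  2 × Br: no H
  2 × C: no H
  2 × N: no H
  2 × O: no H
  1 × C: 3 H
  1 × C (aromatic): 1 H
  1 × C: 1 H
  1 × Cl: no H
  1 × I: no H
  1 × N: 1 H
  1 × O: 1 H
  Total hydrogens = 7.
Molecular formula: C10H7Br2ClIN3O3

C10H7Br2ClIN3O3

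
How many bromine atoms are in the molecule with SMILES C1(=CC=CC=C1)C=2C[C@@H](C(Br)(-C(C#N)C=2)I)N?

1

The symbol for bromine appears 1 time in the SMILES.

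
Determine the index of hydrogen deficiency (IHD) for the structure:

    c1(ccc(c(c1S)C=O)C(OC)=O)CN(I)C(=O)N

Molecular formula from the SMILES: C11H11IN2O4S.
DoU = (2C + 2 + N − H − X)/2 = (2·11 + 2 + 2 − 11 − 1)/2 = 14/2 = 7.
(Structurally: 1 ring(s) + 6 π bond(s) = 7.)

7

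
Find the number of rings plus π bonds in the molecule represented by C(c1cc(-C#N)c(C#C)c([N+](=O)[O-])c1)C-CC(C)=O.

Molecular formula from the SMILES: C14H12N2O3.
DoU = (2C + 2 + N − H − X)/2 = (2·14 + 2 + 2 − 12 − 0)/2 = 20/2 = 10.
(Structurally: 1 ring(s) + 9 π bond(s) = 10.)

10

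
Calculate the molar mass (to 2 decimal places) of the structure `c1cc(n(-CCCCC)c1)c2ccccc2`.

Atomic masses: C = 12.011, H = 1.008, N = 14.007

213.32

Molecular formula: C15H19N.
M = 15×12.011 + 19×1.008 + 1×14.007 = 213.32 g/mol.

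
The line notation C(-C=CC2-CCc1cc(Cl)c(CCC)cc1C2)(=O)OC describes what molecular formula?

Heavy atoms from the SMILES: 17 C, 1 Cl, 2 O.
Implicit hydrogens by atom environment:
  5 × C: 2 H each → 10
  4 × C (aromatic): no H
  3 × C: 1 H each → 3
  2 × C: 3 H each → 6
  2 × C (aromatic): 1 H each → 2
  2 × O: no H
  1 × C: no H
  1 × Cl: no H
  Total hydrogens = 21.
Molecular formula: C17H21ClO2

C17H21ClO2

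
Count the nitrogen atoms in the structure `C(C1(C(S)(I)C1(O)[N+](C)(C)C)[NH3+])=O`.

2

The symbol for nitrogen appears 2 times in the SMILES.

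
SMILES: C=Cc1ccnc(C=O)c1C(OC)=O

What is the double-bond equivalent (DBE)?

Molecular formula from the SMILES: C10H9NO3.
DoU = (2C + 2 + N − H − X)/2 = (2·10 + 2 + 1 − 9 − 0)/2 = 14/2 = 7.
(Structurally: 1 ring(s) + 6 π bond(s) = 7.)

7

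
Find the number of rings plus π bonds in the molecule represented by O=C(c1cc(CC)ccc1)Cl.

Molecular formula from the SMILES: C9H9ClO.
DoU = (2C + 2 + N − H − X)/2 = (2·9 + 2 + 0 − 9 − 1)/2 = 10/2 = 5.
(Structurally: 1 ring(s) + 4 π bond(s) = 5.)

5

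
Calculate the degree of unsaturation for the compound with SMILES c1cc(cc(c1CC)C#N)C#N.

Molecular formula from the SMILES: C10H8N2.
DoU = (2C + 2 + N − H − X)/2 = (2·10 + 2 + 2 − 8 − 0)/2 = 16/2 = 8.
(Structurally: 1 ring(s) + 7 π bond(s) = 8.)

8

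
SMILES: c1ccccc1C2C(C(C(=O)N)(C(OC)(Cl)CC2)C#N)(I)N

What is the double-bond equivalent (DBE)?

8

Molecular formula from the SMILES: C15H17ClIN3O2.
DoU = (2C + 2 + N − H − X)/2 = (2·15 + 2 + 3 − 17 − 2)/2 = 16/2 = 8.
(Structurally: 2 ring(s) + 6 π bond(s) = 8.)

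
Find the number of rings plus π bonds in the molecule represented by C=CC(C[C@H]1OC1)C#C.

Molecular formula from the SMILES: C8H10O.
DoU = (2C + 2 + N − H − X)/2 = (2·8 + 2 + 0 − 10 − 0)/2 = 8/2 = 4.
(Structurally: 1 ring(s) + 3 π bond(s) = 4.)

4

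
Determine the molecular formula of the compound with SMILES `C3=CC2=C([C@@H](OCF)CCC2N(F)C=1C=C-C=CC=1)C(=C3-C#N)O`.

C18H16F2N2O2

Heavy atoms from the SMILES: 18 C, 2 F, 2 N, 2 O.
Implicit hydrogens by atom environment:
  7 × C (aromatic): 1 H each → 7
  5 × C (aromatic): no H
  3 × C: 2 H each → 6
  2 × C: 1 H each → 2
  2 × F: no H
  2 × N: no H
  1 × C: no H
  1 × O: 1 H
  1 × O: no H
  Total hydrogens = 16.
Molecular formula: C18H16F2N2O2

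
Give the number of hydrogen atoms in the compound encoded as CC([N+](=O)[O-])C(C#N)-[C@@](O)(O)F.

Hydrogens are implicit in SMILES; fill each atom to its normal valence:
  2 × C: 1 H each → 2
  2 × C: no H
  2 × O: 1 H each → 2
  1 × C: 3 H
  1 × F: no H
  1 × N (charge +1): no H
  1 × N: no H
  1 × O: no H
  1 × O (charge -1): no H
  Total hydrogens = 7.

7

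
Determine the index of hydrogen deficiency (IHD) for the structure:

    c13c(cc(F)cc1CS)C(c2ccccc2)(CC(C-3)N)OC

9

Molecular formula from the SMILES: C18H20FNOS.
DoU = (2C + 2 + N − H − X)/2 = (2·18 + 2 + 1 − 20 − 1)/2 = 18/2 = 9.
(Structurally: 3 ring(s) + 6 π bond(s) = 9.)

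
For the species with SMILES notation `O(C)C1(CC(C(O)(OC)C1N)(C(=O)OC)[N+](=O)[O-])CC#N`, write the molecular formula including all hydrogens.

Heavy atoms from the SMILES: 11 C, 3 N, 7 O.
Implicit hydrogens by atom environment:
  5 × C: no H
  5 × O: no H
  3 × C: 3 H each → 9
  2 × C: 2 H each → 4
  1 × C: 1 H
  1 × N: 2 H
  1 × N (charge +1): no H
  1 × N: no H
  1 × O: 1 H
  1 × O (charge -1): no H
  Total hydrogens = 17.
Molecular formula: C11H17N3O7

C11H17N3O7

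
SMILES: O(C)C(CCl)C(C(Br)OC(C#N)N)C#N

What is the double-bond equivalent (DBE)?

4

Molecular formula from the SMILES: C8H11BrClN3O2.
DoU = (2C + 2 + N − H − X)/2 = (2·8 + 2 + 3 − 11 − 2)/2 = 8/2 = 4.
(Structurally: 0 ring(s) + 4 π bond(s) = 4.)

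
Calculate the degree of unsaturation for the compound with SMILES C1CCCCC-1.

1

Molecular formula from the SMILES: C6H12.
DoU = (2C + 2 + N − H − X)/2 = (2·6 + 2 + 0 − 12 − 0)/2 = 2/2 = 1.
(Structurally: 1 ring(s) + 0 π bond(s) = 1.)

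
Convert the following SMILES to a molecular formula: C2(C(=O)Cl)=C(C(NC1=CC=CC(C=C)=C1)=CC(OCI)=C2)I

C16H12ClI2NO2

Heavy atoms from the SMILES: 16 C, 1 Cl, 2 I, 1 N, 2 O.
Implicit hydrogens by atom environment:
  6 × C (aromatic): 1 H each → 6
  6 × C (aromatic): no H
  2 × C: 2 H each → 4
  2 × I: no H
  2 × O: no H
  1 × C: 1 H
  1 × C: no H
  1 × Cl: no H
  1 × N: 1 H
  Total hydrogens = 12.
Molecular formula: C16H12ClI2NO2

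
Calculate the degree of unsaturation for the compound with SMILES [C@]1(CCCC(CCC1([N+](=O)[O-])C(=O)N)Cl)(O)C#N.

Molecular formula from the SMILES: C10H14ClN3O4.
DoU = (2C + 2 + N − H − X)/2 = (2·10 + 2 + 3 − 14 − 1)/2 = 10/2 = 5.
(Structurally: 1 ring(s) + 4 π bond(s) = 5.)

5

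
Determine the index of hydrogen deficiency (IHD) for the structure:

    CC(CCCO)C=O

1

Molecular formula from the SMILES: C6H12O2.
DoU = (2C + 2 + N − H − X)/2 = (2·6 + 2 + 0 − 12 − 0)/2 = 2/2 = 1.
(Structurally: 0 ring(s) + 1 π bond(s) = 1.)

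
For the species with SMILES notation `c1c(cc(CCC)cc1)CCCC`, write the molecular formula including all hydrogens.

C13H20

Heavy atoms from the SMILES: 13 C.
Implicit hydrogens by atom environment:
  5 × C: 2 H each → 10
  4 × C (aromatic): 1 H each → 4
  2 × C: 3 H each → 6
  2 × C (aromatic): no H
  Total hydrogens = 20.
Molecular formula: C13H20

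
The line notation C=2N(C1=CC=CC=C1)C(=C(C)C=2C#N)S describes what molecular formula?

C12H10N2S

Heavy atoms from the SMILES: 12 C, 2 N, 1 S.
Implicit hydrogens by atom environment:
  6 × C (aromatic): 1 H each → 6
  4 × C (aromatic): no H
  1 × C: 3 H
  1 × C: no H
  1 × N (aromatic): no H
  1 × N: no H
  1 × S: 1 H
  Total hydrogens = 10.
Molecular formula: C12H10N2S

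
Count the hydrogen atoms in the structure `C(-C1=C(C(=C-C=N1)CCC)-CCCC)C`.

23

Hydrogens are implicit in SMILES; fill each atom to its normal valence:
  6 × C: 2 H each → 12
  3 × C: 3 H each → 9
  3 × C (aromatic): no H
  2 × C (aromatic): 1 H each → 2
  1 × N (aromatic): no H
  Total hydrogens = 23.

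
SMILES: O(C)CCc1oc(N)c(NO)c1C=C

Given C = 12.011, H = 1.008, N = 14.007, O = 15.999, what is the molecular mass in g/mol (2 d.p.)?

198.22

Molecular formula: C9H14N2O3.
M = 9×12.011 + 14×1.008 + 2×14.007 + 3×15.999 = 198.22 g/mol.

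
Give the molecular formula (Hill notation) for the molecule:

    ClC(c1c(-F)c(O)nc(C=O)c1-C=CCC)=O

Heavy atoms from the SMILES: 11 C, 1 Cl, 1 F, 1 N, 3 O.
Implicit hydrogens by atom environment:
  5 × C (aromatic): no H
  3 × C: 1 H each → 3
  2 × O: no H
  1 × C: 3 H
  1 × C: 2 H
  1 × C: no H
  1 × Cl: no H
  1 × F: no H
  1 × N (aromatic): no H
  1 × O: 1 H
  Total hydrogens = 9.
Molecular formula: C11H9ClFNO3

C11H9ClFNO3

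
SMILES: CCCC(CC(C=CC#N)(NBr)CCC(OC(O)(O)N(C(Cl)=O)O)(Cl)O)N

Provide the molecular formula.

Heavy atoms from the SMILES: 1 Br, 14 C, 2 Cl, 4 N, 6 O.
Implicit hydrogens by atom environment:
  5 × C: 2 H each → 10
  5 × C: no H
  4 × O: 1 H each → 4
  3 × C: 1 H each → 3
  2 × Cl: no H
  2 × N: no H
  2 × O: no H
  1 × Br: no H
  1 × C: 3 H
  1 × N: 2 H
  1 × N: 1 H
  Total hydrogens = 23.
Molecular formula: C14H23BrCl2N4O6

C14H23BrCl2N4O6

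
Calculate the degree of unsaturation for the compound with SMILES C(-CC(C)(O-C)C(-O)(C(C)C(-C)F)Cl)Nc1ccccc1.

Molecular formula from the SMILES: C16H25ClFNO2.
DoU = (2C + 2 + N − H − X)/2 = (2·16 + 2 + 1 − 25 − 2)/2 = 8/2 = 4.
(Structurally: 1 ring(s) + 3 π bond(s) = 4.)

4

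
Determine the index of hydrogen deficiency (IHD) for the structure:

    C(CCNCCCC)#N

Molecular formula from the SMILES: C7H14N2.
DoU = (2C + 2 + N − H − X)/2 = (2·7 + 2 + 2 − 14 − 0)/2 = 4/2 = 2.
(Structurally: 0 ring(s) + 2 π bond(s) = 2.)

2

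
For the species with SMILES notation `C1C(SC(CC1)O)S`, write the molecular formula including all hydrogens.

Heavy atoms from the SMILES: 5 C, 1 O, 2 S.
Implicit hydrogens by atom environment:
  3 × C: 2 H each → 6
  2 × C: 1 H each → 2
  1 × O: 1 H
  1 × S: 1 H
  1 × S: no H
  Total hydrogens = 10.
Molecular formula: C5H10OS2

C5H10OS2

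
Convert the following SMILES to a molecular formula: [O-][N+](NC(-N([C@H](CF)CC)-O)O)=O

Heavy atoms from the SMILES: 5 C, 1 F, 3 N, 4 O.
Implicit hydrogens by atom environment:
  2 × C: 2 H each → 4
  2 × C: 1 H each → 2
  2 × O: 1 H each → 2
  1 × C: 3 H
  1 × F: no H
  1 × N: 1 H
  1 × N: no H
  1 × N (charge +1): no H
  1 × O: no H
  1 × O (charge -1): no H
  Total hydrogens = 12.
Molecular formula: C5H12FN3O4

C5H12FN3O4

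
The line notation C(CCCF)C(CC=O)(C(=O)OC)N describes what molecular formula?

C9H16FNO3

Heavy atoms from the SMILES: 9 C, 1 F, 1 N, 3 O.
Implicit hydrogens by atom environment:
  5 × C: 2 H each → 10
  3 × O: no H
  2 × C: no H
  1 × C: 3 H
  1 × C: 1 H
  1 × F: no H
  1 × N: 2 H
  Total hydrogens = 16.
Molecular formula: C9H16FNO3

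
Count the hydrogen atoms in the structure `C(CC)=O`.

Hydrogens are implicit in SMILES; fill each atom to its normal valence:
  1 × C: 3 H
  1 × C: 2 H
  1 × C: 1 H
  1 × O: no H
  Total hydrogens = 6.

6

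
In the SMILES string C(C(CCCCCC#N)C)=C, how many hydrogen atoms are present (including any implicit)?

17

Hydrogens are implicit in SMILES; fill each atom to its normal valence:
  6 × C: 2 H each → 12
  2 × C: 1 H each → 2
  1 × C: 3 H
  1 × C: no H
  1 × N: no H
  Total hydrogens = 17.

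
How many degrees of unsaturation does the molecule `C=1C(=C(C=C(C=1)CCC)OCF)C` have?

Molecular formula from the SMILES: C11H15FO.
DoU = (2C + 2 + N − H − X)/2 = (2·11 + 2 + 0 − 15 − 1)/2 = 8/2 = 4.
(Structurally: 1 ring(s) + 3 π bond(s) = 4.)

4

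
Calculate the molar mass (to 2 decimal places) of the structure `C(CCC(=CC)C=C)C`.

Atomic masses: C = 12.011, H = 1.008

124.23

Molecular formula: C9H16.
M = 9×12.011 + 16×1.008 = 124.23 g/mol.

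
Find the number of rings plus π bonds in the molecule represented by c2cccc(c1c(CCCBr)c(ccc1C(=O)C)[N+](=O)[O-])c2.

10

Molecular formula from the SMILES: C17H16BrNO3.
DoU = (2C + 2 + N − H − X)/2 = (2·17 + 2 + 1 − 16 − 1)/2 = 20/2 = 10.
(Structurally: 2 ring(s) + 8 π bond(s) = 10.)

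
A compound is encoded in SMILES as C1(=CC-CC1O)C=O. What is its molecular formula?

Heavy atoms from the SMILES: 6 C, 2 O.
Implicit hydrogens by atom environment:
  3 × C: 1 H each → 3
  2 × C: 2 H each → 4
  1 × C: no H
  1 × O: 1 H
  1 × O: no H
  Total hydrogens = 8.
Molecular formula: C6H8O2

C6H8O2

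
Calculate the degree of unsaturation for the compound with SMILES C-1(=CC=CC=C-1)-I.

Molecular formula from the SMILES: C6H5I.
DoU = (2C + 2 + N − H − X)/2 = (2·6 + 2 + 0 − 5 − 1)/2 = 8/2 = 4.
(Structurally: 1 ring(s) + 3 π bond(s) = 4.)

4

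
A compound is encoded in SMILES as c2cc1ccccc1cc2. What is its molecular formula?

Heavy atoms from the SMILES: 10 C.
Implicit hydrogens by atom environment:
  8 × C (aromatic): 1 H each → 8
  2 × C (aromatic): no H
  Total hydrogens = 8.
Molecular formula: C10H8

C10H8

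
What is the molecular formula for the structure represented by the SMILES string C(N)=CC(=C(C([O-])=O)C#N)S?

Heavy atoms from the SMILES: 6 C, 2 N, 2 O, 1 S.
Implicit hydrogens by atom environment:
  4 × C: no H
  2 × C: 1 H each → 2
  1 × N: 2 H
  1 × N: no H
  1 × O: no H
  1 × O (charge -1): no H
  1 × S: 1 H
  Total hydrogens = 5.
Net charge -1.
Molecular formula: C6H5N2O2S-

C6H5N2O2S-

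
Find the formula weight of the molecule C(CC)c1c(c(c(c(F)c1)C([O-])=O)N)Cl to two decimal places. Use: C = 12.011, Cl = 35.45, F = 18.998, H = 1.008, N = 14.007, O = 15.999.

230.64

Molecular formula: C10H10ClFNO2-.
M = 10×12.011 + 1×35.45 + 1×18.998 + 10×1.008 + 1×14.007 + 2×15.999 = 230.64 g/mol.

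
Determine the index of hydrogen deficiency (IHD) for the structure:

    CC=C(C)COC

Molecular formula from the SMILES: C6H12O.
DoU = (2C + 2 + N − H − X)/2 = (2·6 + 2 + 0 − 12 − 0)/2 = 2/2 = 1.
(Structurally: 0 ring(s) + 1 π bond(s) = 1.)

1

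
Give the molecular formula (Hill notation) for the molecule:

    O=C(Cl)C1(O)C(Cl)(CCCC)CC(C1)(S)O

C10H16Cl2O3S

Heavy atoms from the SMILES: 10 C, 2 Cl, 3 O, 1 S.
Implicit hydrogens by atom environment:
  5 × C: 2 H each → 10
  4 × C: no H
  2 × Cl: no H
  2 × O: 1 H each → 2
  1 × C: 3 H
  1 × O: no H
  1 × S: 1 H
  Total hydrogens = 16.
Molecular formula: C10H16Cl2O3S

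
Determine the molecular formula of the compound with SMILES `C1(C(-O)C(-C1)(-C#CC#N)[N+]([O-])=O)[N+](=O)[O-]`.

C7H5N3O5

Heavy atoms from the SMILES: 7 C, 3 N, 5 O.
Implicit hydrogens by atom environment:
  4 × C: no H
  2 × C: 1 H each → 2
  2 × N (charge +1): no H
  2 × O: no H
  2 × O (charge -1): no H
  1 × C: 2 H
  1 × N: no H
  1 × O: 1 H
  Total hydrogens = 5.
Molecular formula: C7H5N3O5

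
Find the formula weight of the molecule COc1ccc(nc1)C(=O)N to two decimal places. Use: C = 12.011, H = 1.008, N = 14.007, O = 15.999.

Molecular formula: C7H8N2O2.
M = 7×12.011 + 8×1.008 + 2×14.007 + 2×15.999 = 152.15 g/mol.

152.15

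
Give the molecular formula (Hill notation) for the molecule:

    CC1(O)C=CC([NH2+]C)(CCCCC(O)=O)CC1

Heavy atoms from the SMILES: 13 C, 1 N, 3 O.
Implicit hydrogens by atom environment:
  6 × C: 2 H each → 12
  3 × C: no H
  2 × C: 3 H each → 6
  2 × C: 1 H each → 2
  2 × O: 1 H each → 2
  1 × N (charge +1): 2 H
  1 × O: no H
  Total hydrogens = 24.
Net charge +1.
Molecular formula: C13H24NO3+

C13H24NO3+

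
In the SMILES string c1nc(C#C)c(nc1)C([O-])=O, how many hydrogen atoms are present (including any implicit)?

Hydrogens are implicit in SMILES; fill each atom to its normal valence:
  2 × C (aromatic): 1 H each → 2
  2 × C (aromatic): no H
  2 × C: no H
  2 × N (aromatic): no H
  1 × C: 1 H
  1 × O: no H
  1 × O (charge -1): no H
  Total hydrogens = 3.

3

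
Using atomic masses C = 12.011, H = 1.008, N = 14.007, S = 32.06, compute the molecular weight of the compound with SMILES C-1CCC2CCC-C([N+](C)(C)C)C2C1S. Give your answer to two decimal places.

Molecular formula: C13H26NS+.
M = 13×12.011 + 26×1.008 + 1×14.007 + 1×32.06 = 228.42 g/mol.

228.42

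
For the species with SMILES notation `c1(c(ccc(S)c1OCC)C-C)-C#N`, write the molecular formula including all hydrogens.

C11H13NOS

Heavy atoms from the SMILES: 11 C, 1 N, 1 O, 1 S.
Implicit hydrogens by atom environment:
  4 × C (aromatic): no H
  2 × C: 3 H each → 6
  2 × C: 2 H each → 4
  2 × C (aromatic): 1 H each → 2
  1 × C: no H
  1 × N: no H
  1 × O: no H
  1 × S: 1 H
  Total hydrogens = 13.
Molecular formula: C11H13NOS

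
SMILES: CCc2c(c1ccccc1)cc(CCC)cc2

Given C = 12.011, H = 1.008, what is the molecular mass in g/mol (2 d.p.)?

224.35

Molecular formula: C17H20.
M = 17×12.011 + 20×1.008 = 224.35 g/mol.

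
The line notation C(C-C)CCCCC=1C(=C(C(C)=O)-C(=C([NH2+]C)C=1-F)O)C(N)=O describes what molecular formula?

Heavy atoms from the SMILES: 17 C, 1 F, 2 N, 3 O.
Implicit hydrogens by atom environment:
  6 × C: 2 H each → 12
  6 × C (aromatic): no H
  3 × C: 3 H each → 9
  2 × C: no H
  2 × O: no H
  1 × F: no H
  1 × N (charge +1): 2 H
  1 × N: 2 H
  1 × O: 1 H
  Total hydrogens = 26.
Net charge +1.
Molecular formula: C17H26FN2O3+

C17H26FN2O3+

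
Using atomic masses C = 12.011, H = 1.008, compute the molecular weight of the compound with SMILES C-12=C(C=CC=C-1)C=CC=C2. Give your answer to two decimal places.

128.17

Molecular formula: C10H8.
M = 10×12.011 + 8×1.008 = 128.17 g/mol.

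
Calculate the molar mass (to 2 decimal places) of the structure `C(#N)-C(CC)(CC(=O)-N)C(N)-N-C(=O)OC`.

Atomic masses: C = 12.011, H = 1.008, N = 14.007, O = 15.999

Molecular formula: C9H16N4O3.
M = 9×12.011 + 16×1.008 + 4×14.007 + 3×15.999 = 228.25 g/mol.

228.25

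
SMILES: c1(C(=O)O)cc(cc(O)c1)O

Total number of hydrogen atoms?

6

Hydrogens are implicit in SMILES; fill each atom to its normal valence:
  3 × C (aromatic): 1 H each → 3
  3 × C (aromatic): no H
  3 × O: 1 H each → 3
  1 × C: no H
  1 × O: no H
  Total hydrogens = 6.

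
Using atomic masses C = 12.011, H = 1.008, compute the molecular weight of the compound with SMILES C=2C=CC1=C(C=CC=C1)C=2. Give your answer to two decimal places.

128.17

Molecular formula: C10H8.
M = 10×12.011 + 8×1.008 = 128.17 g/mol.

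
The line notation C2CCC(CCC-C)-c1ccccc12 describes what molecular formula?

C14H20

Heavy atoms from the SMILES: 14 C.
Implicit hydrogens by atom environment:
  6 × C: 2 H each → 12
  4 × C (aromatic): 1 H each → 4
  2 × C (aromatic): no H
  1 × C: 3 H
  1 × C: 1 H
  Total hydrogens = 20.
Molecular formula: C14H20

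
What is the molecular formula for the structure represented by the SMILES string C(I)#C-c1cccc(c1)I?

C8H4I2

Heavy atoms from the SMILES: 8 C, 2 I.
Implicit hydrogens by atom environment:
  4 × C (aromatic): 1 H each → 4
  2 × C (aromatic): no H
  2 × C: no H
  2 × I: no H
  Total hydrogens = 4.
Molecular formula: C8H4I2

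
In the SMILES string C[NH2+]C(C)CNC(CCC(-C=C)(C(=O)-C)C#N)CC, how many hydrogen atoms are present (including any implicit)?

28

Hydrogens are implicit in SMILES; fill each atom to its normal valence:
  5 × C: 2 H each → 10
  4 × C: 3 H each → 12
  3 × C: 1 H each → 3
  3 × C: no H
  1 × N (charge +1): 2 H
  1 × N: 1 H
  1 × N: no H
  1 × O: no H
  Total hydrogens = 28.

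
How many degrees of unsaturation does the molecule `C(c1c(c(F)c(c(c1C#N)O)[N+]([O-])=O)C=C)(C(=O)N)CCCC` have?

Molecular formula from the SMILES: C15H16FN3O4.
DoU = (2C + 2 + N − H − X)/2 = (2·15 + 2 + 3 − 16 − 1)/2 = 18/2 = 9.
(Structurally: 1 ring(s) + 8 π bond(s) = 9.)

9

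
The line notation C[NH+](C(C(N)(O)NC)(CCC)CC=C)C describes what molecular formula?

Heavy atoms from the SMILES: 11 C, 3 N, 1 O.
Implicit hydrogens by atom environment:
  4 × C: 3 H each → 12
  4 × C: 2 H each → 8
  2 × C: no H
  1 × C: 1 H
  1 × N: 2 H
  1 × N (charge +1): 1 H
  1 × N: 1 H
  1 × O: 1 H
  Total hydrogens = 26.
Net charge +1.
Molecular formula: C11H26N3O+

C11H26N3O+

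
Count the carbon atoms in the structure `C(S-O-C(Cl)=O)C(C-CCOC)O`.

7

The symbol for carbon appears 7 times in the SMILES. (Cl is a single chlorine, not C + l.)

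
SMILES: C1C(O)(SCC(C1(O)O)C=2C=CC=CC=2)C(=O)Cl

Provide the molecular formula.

C12H13ClO4S

Heavy atoms from the SMILES: 12 C, 1 Cl, 4 O, 1 S.
Implicit hydrogens by atom environment:
  5 × C (aromatic): 1 H each → 5
  3 × C: no H
  3 × O: 1 H each → 3
  2 × C: 2 H each → 4
  1 × C: 1 H
  1 × C (aromatic): no H
  1 × Cl: no H
  1 × O: no H
  1 × S: no H
  Total hydrogens = 13.
Molecular formula: C12H13ClO4S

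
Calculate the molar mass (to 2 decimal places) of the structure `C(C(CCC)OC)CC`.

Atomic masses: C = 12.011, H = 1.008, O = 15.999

130.23

Molecular formula: C8H18O.
M = 8×12.011 + 18×1.008 + 1×15.999 = 130.23 g/mol.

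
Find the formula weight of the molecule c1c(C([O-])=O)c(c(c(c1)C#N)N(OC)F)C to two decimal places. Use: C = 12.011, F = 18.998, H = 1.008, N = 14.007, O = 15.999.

Molecular formula: C10H8FN2O3-.
M = 10×12.011 + 1×18.998 + 8×1.008 + 2×14.007 + 3×15.999 = 223.18 g/mol.

223.18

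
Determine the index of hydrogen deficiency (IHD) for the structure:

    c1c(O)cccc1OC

Molecular formula from the SMILES: C7H8O2.
DoU = (2C + 2 + N − H − X)/2 = (2·7 + 2 + 0 − 8 − 0)/2 = 8/2 = 4.
(Structurally: 1 ring(s) + 3 π bond(s) = 4.)

4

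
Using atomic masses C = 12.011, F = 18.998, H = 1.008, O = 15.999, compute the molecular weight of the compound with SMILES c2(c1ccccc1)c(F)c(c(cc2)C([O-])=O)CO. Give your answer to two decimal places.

Molecular formula: C14H10FO3-.
M = 14×12.011 + 1×18.998 + 10×1.008 + 3×15.999 = 245.23 g/mol.

245.23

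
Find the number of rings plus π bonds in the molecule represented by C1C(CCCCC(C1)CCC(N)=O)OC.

2

Molecular formula from the SMILES: C12H23NO2.
DoU = (2C + 2 + N − H − X)/2 = (2·12 + 2 + 1 − 23 − 0)/2 = 4/2 = 2.
(Structurally: 1 ring(s) + 1 π bond(s) = 2.)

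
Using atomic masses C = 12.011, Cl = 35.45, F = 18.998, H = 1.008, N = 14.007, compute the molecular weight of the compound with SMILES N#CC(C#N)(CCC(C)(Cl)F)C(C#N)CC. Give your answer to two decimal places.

241.69

Molecular formula: C11H13ClFN3.
M = 11×12.011 + 1×35.45 + 1×18.998 + 13×1.008 + 3×14.007 = 241.69 g/mol.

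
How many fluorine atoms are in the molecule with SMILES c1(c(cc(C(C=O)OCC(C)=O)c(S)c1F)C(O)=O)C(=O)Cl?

1

The symbol for fluorine appears 1 time in the SMILES.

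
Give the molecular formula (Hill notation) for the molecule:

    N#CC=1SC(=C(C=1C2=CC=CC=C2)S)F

C11H6FNS2

Heavy atoms from the SMILES: 11 C, 1 F, 1 N, 2 S.
Implicit hydrogens by atom environment:
  5 × C (aromatic): 1 H each → 5
  5 × C (aromatic): no H
  1 × C: no H
  1 × F: no H
  1 × N: no H
  1 × S: 1 H
  1 × S (aromatic): no H
  Total hydrogens = 6.
Molecular formula: C11H6FNS2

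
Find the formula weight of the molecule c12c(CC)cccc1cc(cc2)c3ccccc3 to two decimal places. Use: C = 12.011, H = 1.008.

232.33

Molecular formula: C18H16.
M = 18×12.011 + 16×1.008 = 232.33 g/mol.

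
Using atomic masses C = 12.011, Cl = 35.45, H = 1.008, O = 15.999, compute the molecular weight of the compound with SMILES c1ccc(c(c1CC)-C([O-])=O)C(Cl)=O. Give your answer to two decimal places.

211.62

Molecular formula: C10H8ClO3-.
M = 10×12.011 + 1×35.45 + 8×1.008 + 3×15.999 = 211.62 g/mol.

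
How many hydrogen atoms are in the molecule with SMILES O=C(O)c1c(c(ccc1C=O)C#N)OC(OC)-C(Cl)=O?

8

Hydrogens are implicit in SMILES; fill each atom to its normal valence:
  5 × O: no H
  4 × C (aromatic): no H
  3 × C: no H
  2 × C (aromatic): 1 H each → 2
  2 × C: 1 H each → 2
  1 × C: 3 H
  1 × Cl: no H
  1 × N: no H
  1 × O: 1 H
  Total hydrogens = 8.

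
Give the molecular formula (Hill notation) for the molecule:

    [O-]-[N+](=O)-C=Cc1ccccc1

Heavy atoms from the SMILES: 8 C, 1 N, 2 O.
Implicit hydrogens by atom environment:
  5 × C (aromatic): 1 H each → 5
  2 × C: 1 H each → 2
  1 × C (aromatic): no H
  1 × N (charge +1): no H
  1 × O: no H
  1 × O (charge -1): no H
  Total hydrogens = 7.
Molecular formula: C8H7NO2

C8H7NO2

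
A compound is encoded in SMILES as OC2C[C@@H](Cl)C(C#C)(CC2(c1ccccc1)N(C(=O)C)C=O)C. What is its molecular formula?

C18H20ClNO3

Heavy atoms from the SMILES: 18 C, 1 Cl, 1 N, 3 O.
Implicit hydrogens by atom environment:
  5 × C (aromatic): 1 H each → 5
  4 × C: 1 H each → 4
  4 × C: no H
  2 × C: 3 H each → 6
  2 × C: 2 H each → 4
  2 × O: no H
  1 × C (aromatic): no H
  1 × Cl: no H
  1 × N: no H
  1 × O: 1 H
  Total hydrogens = 20.
Molecular formula: C18H20ClNO3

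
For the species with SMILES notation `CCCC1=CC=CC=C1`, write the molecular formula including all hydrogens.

Heavy atoms from the SMILES: 9 C.
Implicit hydrogens by atom environment:
  5 × C (aromatic): 1 H each → 5
  2 × C: 2 H each → 4
  1 × C: 3 H
  1 × C (aromatic): no H
  Total hydrogens = 12.
Molecular formula: C9H12

C9H12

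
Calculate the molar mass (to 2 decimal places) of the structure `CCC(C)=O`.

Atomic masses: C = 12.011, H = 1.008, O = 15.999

Molecular formula: C4H8O.
M = 4×12.011 + 8×1.008 + 1×15.999 = 72.11 g/mol.

72.11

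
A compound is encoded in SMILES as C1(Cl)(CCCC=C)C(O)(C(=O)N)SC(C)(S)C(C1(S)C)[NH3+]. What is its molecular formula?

Heavy atoms from the SMILES: 13 C, 1 Cl, 2 N, 2 O, 3 S.
Implicit hydrogens by atom environment:
  5 × C: no H
  4 × C: 2 H each → 8
  2 × C: 3 H each → 6
  2 × C: 1 H each → 2
  2 × S: 1 H each → 2
  1 × Cl: no H
  1 × N (charge +1): 3 H
  1 × N: 2 H
  1 × O: 1 H
  1 × O: no H
  1 × S: no H
  Total hydrogens = 24.
Net charge +1.
Molecular formula: C13H24ClN2O2S3+

C13H24ClN2O2S3+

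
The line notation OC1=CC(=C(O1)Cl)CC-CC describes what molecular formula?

Heavy atoms from the SMILES: 8 C, 1 Cl, 2 O.
Implicit hydrogens by atom environment:
  3 × C: 2 H each → 6
  3 × C (aromatic): no H
  1 × C: 3 H
  1 × C (aromatic): 1 H
  1 × Cl: no H
  1 × O: 1 H
  1 × O (aromatic): no H
  Total hydrogens = 11.
Molecular formula: C8H11ClO2

C8H11ClO2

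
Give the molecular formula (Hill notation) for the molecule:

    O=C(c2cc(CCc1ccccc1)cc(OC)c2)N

C16H17NO2

Heavy atoms from the SMILES: 16 C, 1 N, 2 O.
Implicit hydrogens by atom environment:
  8 × C (aromatic): 1 H each → 8
  4 × C (aromatic): no H
  2 × C: 2 H each → 4
  2 × O: no H
  1 × C: 3 H
  1 × C: no H
  1 × N: 2 H
  Total hydrogens = 17.
Molecular formula: C16H17NO2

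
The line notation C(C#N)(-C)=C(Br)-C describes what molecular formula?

C5H6BrN

Heavy atoms from the SMILES: 1 Br, 5 C, 1 N.
Implicit hydrogens by atom environment:
  3 × C: no H
  2 × C: 3 H each → 6
  1 × Br: no H
  1 × N: no H
  Total hydrogens = 6.
Molecular formula: C5H6BrN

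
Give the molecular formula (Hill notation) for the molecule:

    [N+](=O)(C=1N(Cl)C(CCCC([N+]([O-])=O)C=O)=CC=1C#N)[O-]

Heavy atoms from the SMILES: 10 C, 1 Cl, 4 N, 5 O.
Implicit hydrogens by atom environment:
  3 × C: 2 H each → 6
  3 × C (aromatic): no H
  3 × O: no H
  2 × C: 1 H each → 2
  2 × N (charge +1): no H
  2 × O (charge -1): no H
  1 × C (aromatic): 1 H
  1 × C: no H
  1 × Cl: no H
  1 × N (aromatic): no H
  1 × N: no H
  Total hydrogens = 9.
Molecular formula: C10H9ClN4O5

C10H9ClN4O5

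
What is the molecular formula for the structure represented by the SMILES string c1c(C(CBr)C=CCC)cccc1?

C12H15Br

Heavy atoms from the SMILES: 1 Br, 12 C.
Implicit hydrogens by atom environment:
  5 × C (aromatic): 1 H each → 5
  3 × C: 1 H each → 3
  2 × C: 2 H each → 4
  1 × Br: no H
  1 × C: 3 H
  1 × C (aromatic): no H
  Total hydrogens = 15.
Molecular formula: C12H15Br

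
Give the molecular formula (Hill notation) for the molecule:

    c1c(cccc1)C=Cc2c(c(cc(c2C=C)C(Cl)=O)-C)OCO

C19H17ClO3

Heavy atoms from the SMILES: 19 C, 1 Cl, 3 O.
Implicit hydrogens by atom environment:
  6 × C (aromatic): 1 H each → 6
  6 × C (aromatic): no H
  3 × C: 1 H each → 3
  2 × C: 2 H each → 4
  2 × O: no H
  1 × C: 3 H
  1 × C: no H
  1 × Cl: no H
  1 × O: 1 H
  Total hydrogens = 17.
Molecular formula: C19H17ClO3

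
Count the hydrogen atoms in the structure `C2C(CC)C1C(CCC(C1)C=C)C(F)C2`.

23

Hydrogens are implicit in SMILES; fill each atom to its normal valence:
  7 × C: 2 H each → 14
  6 × C: 1 H each → 6
  1 × C: 3 H
  1 × F: no H
  Total hydrogens = 23.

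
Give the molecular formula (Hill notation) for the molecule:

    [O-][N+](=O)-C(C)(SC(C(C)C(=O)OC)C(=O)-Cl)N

Heavy atoms from the SMILES: 8 C, 1 Cl, 2 N, 5 O, 1 S.
Implicit hydrogens by atom environment:
  4 × O: no H
  3 × C: 3 H each → 9
  3 × C: no H
  2 × C: 1 H each → 2
  1 × Cl: no H
  1 × N: 2 H
  1 × N (charge +1): no H
  1 × O (charge -1): no H
  1 × S: no H
  Total hydrogens = 13.
Molecular formula: C8H13ClN2O5S

C8H13ClN2O5S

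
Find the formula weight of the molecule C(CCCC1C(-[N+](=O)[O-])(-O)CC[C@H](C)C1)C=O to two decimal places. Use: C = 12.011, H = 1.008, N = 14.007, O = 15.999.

243.30

Molecular formula: C12H21NO4.
M = 12×12.011 + 21×1.008 + 1×14.007 + 4×15.999 = 243.30 g/mol.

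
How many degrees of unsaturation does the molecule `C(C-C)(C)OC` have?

Molecular formula from the SMILES: C5H12O.
DoU = (2C + 2 + N − H − X)/2 = (2·5 + 2 + 0 − 12 − 0)/2 = 0/2 = 0.
(Structurally: 0 ring(s) + 0 π bond(s) = 0.)

0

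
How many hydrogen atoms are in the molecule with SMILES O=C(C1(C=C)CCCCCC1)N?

17

Hydrogens are implicit in SMILES; fill each atom to its normal valence:
  7 × C: 2 H each → 14
  2 × C: no H
  1 × C: 1 H
  1 × N: 2 H
  1 × O: no H
  Total hydrogens = 17.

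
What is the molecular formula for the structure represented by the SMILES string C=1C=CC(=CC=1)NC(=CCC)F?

Heavy atoms from the SMILES: 10 C, 1 F, 1 N.
Implicit hydrogens by atom environment:
  5 × C (aromatic): 1 H each → 5
  1 × C: 3 H
  1 × C: 2 H
  1 × C: 1 H
  1 × C: no H
  1 × C (aromatic): no H
  1 × F: no H
  1 × N: 1 H
  Total hydrogens = 12.
Molecular formula: C10H12FN

C10H12FN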